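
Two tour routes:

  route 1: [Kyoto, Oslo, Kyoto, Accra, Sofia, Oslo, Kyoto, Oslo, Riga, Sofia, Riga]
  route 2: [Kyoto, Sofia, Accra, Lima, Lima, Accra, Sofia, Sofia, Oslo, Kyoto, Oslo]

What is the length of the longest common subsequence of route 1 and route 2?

6

One common subsequence of length 6: Kyoto [1,1]; then Accra [4,6]; then Sofia [5,8]; then Oslo [6,9]; then Kyoto [7,10]; then Oslo [8,11], and the DP table's final entry dp[11][11] is also 6, so no common subsequence is longer.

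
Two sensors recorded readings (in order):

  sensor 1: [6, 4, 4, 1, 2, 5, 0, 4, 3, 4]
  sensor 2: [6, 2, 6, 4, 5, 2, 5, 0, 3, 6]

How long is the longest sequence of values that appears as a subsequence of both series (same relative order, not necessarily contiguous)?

6

Pick 6 at sensor 1[1]=sensor 2[3]; then 4 at sensor 1[2]=sensor 2[4]; then 2 at sensor 1[5]=sensor 2[6]; then 5 at sensor 1[6]=sensor 2[7]; then 0 at sensor 1[7]=sensor 2[8]; then 3 at sensor 1[9]=sensor 2[9]; all 6 values appear in both, in order. The LCS DP gives dp[10][10] = 6, so this is optimal.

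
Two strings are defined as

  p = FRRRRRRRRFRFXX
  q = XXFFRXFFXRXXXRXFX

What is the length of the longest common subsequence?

6

One common subsequence of length 6: F (p #1, q #4); then R (p #2, q #5); then R (p #3, q #10); then R (p #4, q #14); then F (p #12, q #16); then X (p #14, q #17), and the DP table's final entry dp[14][17] is also 6, so no common subsequence is longer.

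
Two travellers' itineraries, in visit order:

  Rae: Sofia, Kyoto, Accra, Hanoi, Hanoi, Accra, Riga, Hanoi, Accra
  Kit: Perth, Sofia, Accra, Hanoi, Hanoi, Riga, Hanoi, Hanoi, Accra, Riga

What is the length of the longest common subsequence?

Taking Sofia (Rae #1, Kit #2) → Accra (Rae #3, Kit #3) → Hanoi (Rae #4, Kit #4) → Hanoi (Rae #5, Kit #5) → Riga (Rae #7, Kit #6) → Hanoi (Rae #8, Kit #8) → Accra (Rae #9, Kit #9) gives a common subsequence of length 7, and the DP table's final entry dp[9][10] is also 7, so no common subsequence is longer.

7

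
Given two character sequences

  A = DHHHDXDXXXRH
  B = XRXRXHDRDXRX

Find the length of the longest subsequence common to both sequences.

Let dp[i][j] be the LCS length of the first i characters of A and the first j characters of B. dp[i][j] = dp[i-1][j-1]+1 when the i-th and j-th characters match, else max(dp[i-1][j], dp[i][j-1]).
    ·  X  R  X  R  X  H  D  R  D  X  R  X
 ·  0  0  0  0  0  0  0  0  0  0  0  0  0
 D  0  0  0  0  0  0  0  1  1  1  1  1  1
 H  0  0  0  0  0  0  1  1  1  1  1  1  1
 H  0  0  0  0  0  0  1  1  1  1  1  1  1
 H  0  0  0  0  0  0  1  1  1  1  1  1  1
 D  0  0  0  0  0  0  1  2  2  2  2  2  2
 X  0  1  1  1  1  1  1  2  2  2  3  3  3
 D  0  1  1  1  1  1  1  2  2  3  3  3  3
 X  0  1  1  2  2  2  2  2  2  3  4  4  4
 X  0  1  1  2  2  3  3  3  3  3  4  4  5
 X  0  1  1  2  2  3  3  3  3  3  4  4  5
 R  0  1  2  2  3  3  3  3  4  4  4  5  5
 H  0  1  2  2  3  3  4  4  4  4  4  5  5
dp[12][12] = 5. One LCS (by backtracking along matches): HDDXX.

5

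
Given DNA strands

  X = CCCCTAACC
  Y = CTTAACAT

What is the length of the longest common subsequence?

5

Pick C [1,1], T [5,3], A [6,4], A [7,5], C [8,6]; all 5 bases appear in both, in order, and the DP table's final entry dp[9][8] is also 5, so no common subsequence is longer.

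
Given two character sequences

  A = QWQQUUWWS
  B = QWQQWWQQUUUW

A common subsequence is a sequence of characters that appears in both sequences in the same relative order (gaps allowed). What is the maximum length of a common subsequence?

Let dp[i][j] be the LCS length of the first i characters of A and the first j characters of B. dp[i][j] = dp[i-1][j-1]+1 when the i-th and j-th characters match, else max(dp[i-1][j], dp[i][j-1]).
    ·  Q  W  Q  Q  W  W  Q  Q  U  U  U  W
 ·  0  0  0  0  0  0  0  0  0  0  0  0  0
 Q  0  1  1  1  1  1  1  1  1  1  1  1  1
 W  0  1  2  2  2  2  2  2  2  2  2  2  2
 Q  0  1  2  3  3  3  3  3  3  3  3  3  3
 Q  0  1  2  3  4  4  4  4  4  4  4  4  4
 U  0  1  2  3  4  4  4  4  4  5  5  5  5
 U  0  1  2  3  4  4  4  4  4  5  6  6  6
 W  0  1  2  3  4  5  5  5  5  5  6  6  7
 W  0  1  2  3  4  5  6  6  6  6  6  6  7
 S  0  1  2  3  4  5  6  6  6  6  6  6  7
dp[9][12] = 7. One LCS (by backtracking along matches): QWQQUUW.

7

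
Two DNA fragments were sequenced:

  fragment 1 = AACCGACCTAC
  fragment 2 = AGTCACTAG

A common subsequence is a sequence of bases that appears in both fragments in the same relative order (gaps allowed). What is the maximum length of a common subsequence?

6

Match A (fragment 1 #1, fragment 2 #1); then C (fragment 1 #4, fragment 2 #4); then A (fragment 1 #6, fragment 2 #5); then C (fragment 1 #8, fragment 2 #6); then T (fragment 1 #9, fragment 2 #7); then A (fragment 1 #10, fragment 2 #8) — 6 bases in the same relative order in both. The LCS DP gives dp[11][9] = 6, so this is optimal.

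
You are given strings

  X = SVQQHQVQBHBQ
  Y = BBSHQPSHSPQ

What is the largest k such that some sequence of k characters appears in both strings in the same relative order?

5

Match S (X #1, Y #3); then H (X #5, Y #4); then Q (X #6, Y #5); then H (X #10, Y #8); then Q (X #12, Y #11) — 5 characters in the same relative order in both. dp[12][11] = 5 confirms this is the maximum.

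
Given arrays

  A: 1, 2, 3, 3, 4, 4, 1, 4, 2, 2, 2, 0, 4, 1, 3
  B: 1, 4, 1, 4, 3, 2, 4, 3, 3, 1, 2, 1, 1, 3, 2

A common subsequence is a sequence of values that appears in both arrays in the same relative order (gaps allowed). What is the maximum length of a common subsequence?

Match 1 (A #1, B #3), 2 (A #2, B #6), 3 (A #3, B #8), 3 (A #4, B #9), 1 (A #7, B #10), 2 (A #9, B #11), 1 (A #14, B #13), 3 (A #15, B #14) — 8 values in the same relative order in both. Since dp[15][15] = 8, nothing longer is possible.

8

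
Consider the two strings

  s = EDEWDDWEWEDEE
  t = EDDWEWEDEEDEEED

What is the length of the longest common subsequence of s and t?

One common subsequence of length 10: E at s[1]=t[1], D at s[2]=t[3], E at s[3]=t[5], W at s[4]=t[6], D at s[6]=t[8], E at s[8]=t[9], E at s[10]=t[10], D at s[11]=t[11], E at s[12]=t[13], E at s[13]=t[14]. dp[13][15] = 10 confirms this is the maximum.

10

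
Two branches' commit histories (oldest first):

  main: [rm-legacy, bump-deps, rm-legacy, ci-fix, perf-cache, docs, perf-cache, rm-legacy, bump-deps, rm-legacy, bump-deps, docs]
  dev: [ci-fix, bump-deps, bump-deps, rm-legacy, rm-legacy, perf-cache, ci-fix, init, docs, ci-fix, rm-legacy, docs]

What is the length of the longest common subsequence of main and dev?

Match rm-legacy [1,4], rm-legacy [3,5], ci-fix [4,7], docs [6,9], rm-legacy [10,11], docs [12,12] — 6 commits in the same relative order in both, and the DP table's final entry dp[12][12] is also 6, so no common subsequence is longer.

6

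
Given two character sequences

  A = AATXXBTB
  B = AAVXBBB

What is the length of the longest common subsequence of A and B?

5

Let dp[i][j] be the LCS length of the first i characters of A and the first j characters of B. dp[i][j] = dp[i-1][j-1]+1 when the i-th and j-th characters match, else max(dp[i-1][j], dp[i][j-1]).
    ·  A  A  V  X  B  B  B
 ·  0  0  0  0  0  0  0  0
 A  0  1  1  1  1  1  1  1
 A  0  1  2  2  2  2  2  2
 T  0  1  2  2  2  2  2  2
 X  0  1  2  2  3  3  3  3
 X  0  1  2  2  3  3  3  3
 B  0  1  2  2  3  4  4  4
 T  0  1  2  2  3  4  4  4
 B  0  1  2  2  3  4  5  5
dp[8][7] = 5. One LCS (by backtracking along matches): AAXBB.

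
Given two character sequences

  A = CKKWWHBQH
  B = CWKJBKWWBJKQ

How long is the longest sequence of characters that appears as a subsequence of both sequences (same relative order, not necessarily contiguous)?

Let dp[i][j] be the LCS length of the first i characters of A and the first j characters of B. dp[i][j] = dp[i-1][j-1]+1 when the i-th and j-th characters match, else max(dp[i-1][j], dp[i][j-1]).
    ·  C  W  K  J  B  K  W  W  B  J  K  Q
 ·  0  0  0  0  0  0  0  0  0  0  0  0  0
 C  0  1  1  1  1  1  1  1  1  1  1  1  1
 K  0  1  1  2  2  2  2  2  2  2  2  2  2
 K  0  1  1  2  2  2  3  3  3  3  3  3  3
 W  0  1  2  2  2  2  3  4  4  4  4  4  4
 W  0  1  2  2  2  2  3  4  5  5  5  5  5
 H  0  1  2  2  2  2  3  4  5  5  5  5  5
 B  0  1  2  2  2  3  3  4  5  6  6  6  6
 Q  0  1  2  2  2  3  3  4  5  6  6  6  7
 H  0  1  2  2  2  3  3  4  5  6  6  6  7
dp[9][12] = 7. One LCS (by backtracking along matches): CKKWWBQ.

7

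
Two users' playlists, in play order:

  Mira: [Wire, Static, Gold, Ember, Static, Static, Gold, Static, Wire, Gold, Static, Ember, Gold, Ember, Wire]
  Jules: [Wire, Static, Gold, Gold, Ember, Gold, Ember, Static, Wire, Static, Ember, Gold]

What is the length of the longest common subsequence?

One common subsequence of length 10: Wire (Mira #1, Jules #1), Static (Mira #2, Jules #2), Gold (Mira #3, Jules #4), Ember (Mira #4, Jules #5), Gold (Mira #7, Jules #6), Static (Mira #8, Jules #8), Wire (Mira #9, Jules #9), Static (Mira #11, Jules #10), Ember (Mira #12, Jules #11), Gold (Mira #13, Jules #12). The LCS DP gives dp[15][12] = 10, so this is optimal.

10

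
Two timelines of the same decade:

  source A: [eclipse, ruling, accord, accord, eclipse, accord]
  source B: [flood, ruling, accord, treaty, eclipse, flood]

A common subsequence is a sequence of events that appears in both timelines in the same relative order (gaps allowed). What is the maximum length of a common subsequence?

3

One common subsequence of length 3: ruling at source A[2]=source B[2], then accord at source A[3]=source B[3], then eclipse at source A[5]=source B[5]. The LCS DP gives dp[6][6] = 3, so this is optimal.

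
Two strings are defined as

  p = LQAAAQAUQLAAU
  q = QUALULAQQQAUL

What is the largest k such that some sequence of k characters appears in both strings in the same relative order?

One common subsequence of length 7: Q at p[2]=q[1] → A at p[3]=q[3] → A at p[4]=q[7] → Q at p[6]=q[10] → A at p[7]=q[11] → U at p[8]=q[12] → L at p[10]=q[13]. The LCS DP gives dp[13][13] = 7, so this is optimal.

7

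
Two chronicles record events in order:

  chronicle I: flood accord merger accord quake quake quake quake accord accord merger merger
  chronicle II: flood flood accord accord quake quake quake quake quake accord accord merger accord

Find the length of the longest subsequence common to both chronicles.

Match flood (chronicle I #1, chronicle II #2), accord (chronicle I #2, chronicle II #3), accord (chronicle I #4, chronicle II #4), quake (chronicle I #5, chronicle II #6), quake (chronicle I #6, chronicle II #7), quake (chronicle I #7, chronicle II #8), quake (chronicle I #8, chronicle II #9), accord (chronicle I #9, chronicle II #10), accord (chronicle I #10, chronicle II #11), merger (chronicle I #11, chronicle II #12) — 10 events in the same relative order in both. dp[12][13] = 10 confirms this is the maximum.

10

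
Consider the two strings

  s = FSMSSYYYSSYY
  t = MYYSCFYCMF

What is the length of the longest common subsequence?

Taking M [3,1] → Y [7,2] → Y [8,3] → S [9,4] → Y [11,7] gives a common subsequence of length 5. The LCS DP gives dp[12][10] = 5, so this is optimal.

5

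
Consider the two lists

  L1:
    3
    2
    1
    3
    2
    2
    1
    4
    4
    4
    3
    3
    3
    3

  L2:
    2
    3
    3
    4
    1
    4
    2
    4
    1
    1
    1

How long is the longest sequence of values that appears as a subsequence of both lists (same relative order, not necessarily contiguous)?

5

Match 3 [1,2] → 3 [4,3] → 1 [7,5] → 4 [8,6] → 4 [9,8] — 5 values in the same relative order in both. The LCS DP gives dp[14][11] = 5, so this is optimal.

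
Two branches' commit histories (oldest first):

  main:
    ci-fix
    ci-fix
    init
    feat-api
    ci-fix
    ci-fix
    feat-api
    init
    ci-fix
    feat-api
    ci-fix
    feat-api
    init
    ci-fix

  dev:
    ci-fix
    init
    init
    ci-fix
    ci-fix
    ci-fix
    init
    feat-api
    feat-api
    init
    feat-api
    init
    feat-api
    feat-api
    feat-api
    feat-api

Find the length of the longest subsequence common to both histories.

8

One common subsequence of length 8: ci-fix [1,5]; then ci-fix [2,6]; then init [3,7]; then feat-api [4,9]; then feat-api [7,11]; then init [8,12]; then feat-api [10,15]; then feat-api [12,16]. dp[14][16] = 8 confirms this is the maximum.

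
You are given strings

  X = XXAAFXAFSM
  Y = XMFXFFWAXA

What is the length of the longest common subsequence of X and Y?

5

Let dp[i][j] be the LCS length of the first i characters of X and the first j characters of Y. dp[i][j] = dp[i-1][j-1]+1 when the i-th and j-th characters match, else max(dp[i-1][j], dp[i][j-1]).
    ·  X  M  F  X  F  F  W  A  X  A
 ·  0  0  0  0  0  0  0  0  0  0  0
 X  0  1  1  1  1  1  1  1  1  1  1
 X  0  1  1  1  2  2  2  2  2  2  2
 A  0  1  1  1  2  2  2  2  3  3  3
 A  0  1  1  1  2  2  2  2  3  3  4
 F  0  1  1  2  2  3  3  3  3  3  4
 X  0  1  1  2  3  3  3  3  3  4  4
 A  0  1  1  2  3  3  3  3  4  4  5
 F  0  1  1  2  3  4  4  4  4  4  5
 S  0  1  1  2  3  4  4  4  4  4  5
 M  0  1  2  2  3  4  4  4  4  4  5
dp[10][10] = 5. One LCS (by backtracking along matches): XXAXA.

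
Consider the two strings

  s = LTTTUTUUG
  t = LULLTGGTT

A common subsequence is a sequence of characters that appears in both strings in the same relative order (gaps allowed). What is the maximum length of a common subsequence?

Taking L at s[1]=t[4], T at s[2]=t[5], T at s[4]=t[8], T at s[6]=t[9] gives a common subsequence of length 4, and the DP table's final entry dp[9][9] is also 4, so no common subsequence is longer.

4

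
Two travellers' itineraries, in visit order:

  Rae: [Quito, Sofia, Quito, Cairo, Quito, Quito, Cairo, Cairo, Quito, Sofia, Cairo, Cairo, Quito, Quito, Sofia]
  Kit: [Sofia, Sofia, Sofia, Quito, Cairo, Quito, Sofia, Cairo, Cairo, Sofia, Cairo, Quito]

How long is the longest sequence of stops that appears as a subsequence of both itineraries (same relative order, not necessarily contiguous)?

One common subsequence of length 9: Sofia (Rae #2, Kit #3); then Quito (Rae #3, Kit #4); then Cairo (Rae #4, Kit #5); then Quito (Rae #5, Kit #6); then Cairo (Rae #7, Kit #8); then Cairo (Rae #8, Kit #9); then Sofia (Rae #10, Kit #10); then Cairo (Rae #12, Kit #11); then Quito (Rae #14, Kit #12). dp[15][12] = 9 confirms this is the maximum.

9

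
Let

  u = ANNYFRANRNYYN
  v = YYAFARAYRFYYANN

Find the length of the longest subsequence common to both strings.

Match A at u[1]=v[3] → F at u[5]=v[4] → R at u[6]=v[6] → A at u[7]=v[7] → R at u[9]=v[9] → Y at u[11]=v[11] → Y at u[12]=v[12] → N at u[13]=v[15] — 8 characters in the same relative order in both. Since dp[13][15] = 8, nothing longer is possible.

8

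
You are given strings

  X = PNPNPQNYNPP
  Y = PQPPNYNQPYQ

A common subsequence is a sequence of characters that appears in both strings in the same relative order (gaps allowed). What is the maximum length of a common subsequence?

7

Pick P at X[1]=Y[1] → P at X[3]=Y[3] → P at X[5]=Y[4] → N at X[7]=Y[5] → Y at X[8]=Y[6] → N at X[9]=Y[7] → P at X[10]=Y[9]; all 7 characters appear in both, in order. Since dp[11][11] = 7, nothing longer is possible.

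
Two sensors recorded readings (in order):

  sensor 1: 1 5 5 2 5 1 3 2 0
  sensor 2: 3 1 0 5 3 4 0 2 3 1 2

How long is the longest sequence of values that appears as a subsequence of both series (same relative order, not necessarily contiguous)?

One common subsequence of length 5: 1 at sensor 1[1]=sensor 2[2]; then 5 at sensor 1[2]=sensor 2[4]; then 2 at sensor 1[4]=sensor 2[8]; then 1 at sensor 1[6]=sensor 2[10]; then 2 at sensor 1[8]=sensor 2[11]. dp[9][11] = 5 confirms this is the maximum.

5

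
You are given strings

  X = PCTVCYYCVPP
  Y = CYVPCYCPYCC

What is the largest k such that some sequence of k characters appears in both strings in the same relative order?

Pick C [2,1]; then V [4,3]; then C [5,5]; then Y [6,6]; then Y [7,9]; then C [8,11]; all 6 characters appear in both, in order. The LCS DP gives dp[11][11] = 6, so this is optimal.

6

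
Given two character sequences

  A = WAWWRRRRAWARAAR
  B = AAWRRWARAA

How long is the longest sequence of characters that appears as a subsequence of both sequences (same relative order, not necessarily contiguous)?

9

One common subsequence of length 9: A [2,2]; then W [4,3]; then R [7,4]; then R [8,5]; then W [10,6]; then A [11,7]; then R [12,8]; then A [13,9]; then A [14,10]. Since dp[15][10] = 9, nothing longer is possible.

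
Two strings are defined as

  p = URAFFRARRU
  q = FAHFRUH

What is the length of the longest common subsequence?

One common subsequence of length 4: A at p[3]=q[2], then F at p[5]=q[4], then R at p[9]=q[5], then U at p[10]=q[6]. dp[10][7] = 4 confirms this is the maximum.

4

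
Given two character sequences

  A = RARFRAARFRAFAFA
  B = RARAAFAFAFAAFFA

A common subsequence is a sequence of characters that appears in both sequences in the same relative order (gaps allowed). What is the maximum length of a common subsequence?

11

Match R (A #1, B #1); then A (A #2, B #2); then R (A #3, B #3); then F (A #4, B #6); then A (A #6, B #7); then A (A #7, B #9); then F (A #9, B #10); then A (A #11, B #12); then F (A #12, B #13); then F (A #14, B #14); then A (A #15, B #15) — 11 characters in the same relative order in both. dp[15][15] = 11 confirms this is the maximum.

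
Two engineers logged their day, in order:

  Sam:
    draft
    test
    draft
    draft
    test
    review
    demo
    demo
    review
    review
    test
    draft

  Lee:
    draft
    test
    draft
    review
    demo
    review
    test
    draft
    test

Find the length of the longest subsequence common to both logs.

Taking draft [1,1], test [2,2], draft [4,3], review [6,4], demo [8,5], review [10,6], test [11,7], draft [12,8] gives a common subsequence of length 8. Since dp[12][9] = 8, nothing longer is possible.

8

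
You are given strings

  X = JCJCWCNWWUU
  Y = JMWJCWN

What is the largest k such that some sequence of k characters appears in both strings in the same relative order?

One common subsequence of length 5: J [1,1], J [3,4], C [4,5], W [5,6], N [7,7]. The LCS DP gives dp[11][7] = 5, so this is optimal.

5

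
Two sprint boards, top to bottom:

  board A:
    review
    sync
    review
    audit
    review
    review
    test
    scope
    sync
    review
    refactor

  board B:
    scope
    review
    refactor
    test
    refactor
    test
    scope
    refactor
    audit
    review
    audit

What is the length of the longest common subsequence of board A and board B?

4

Pick review [1,2] → test [7,6] → scope [8,7] → review [10,10]; all 4 tasks appear in both, in order. Since dp[11][11] = 4, nothing longer is possible.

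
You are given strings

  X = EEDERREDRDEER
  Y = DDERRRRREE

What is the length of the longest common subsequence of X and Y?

7

Let dp[i][j] be the LCS length of the first i characters of X and the first j characters of Y. dp[i][j] = dp[i-1][j-1]+1 when the i-th and j-th characters match, else max(dp[i-1][j], dp[i][j-1]).
    ·  D  D  E  R  R  R  R  R  E  E
 ·  0  0  0  0  0  0  0  0  0  0  0
 E  0  0  0  1  1  1  1  1  1  1  1
 E  0  0  0  1  1  1  1  1  1  2  2
 D  0  1  1  1  1  1  1  1  1  2  2
 E  0  1  1  2  2  2  2  2  2  2  3
 R  0  1  1  2  3  3  3  3  3  3  3
 R  0  1  1  2  3  4  4  4  4  4  4
 E  0  1  1  2  3  4  4  4  4  5  5
 D  0  1  2  2  3  4  4  4  4  5  5
 R  0  1  2  2  3  4  5  5  5  5  5
 D  0  1  2  2  3  4  5  5  5  5  5
 E  0  1  2  3  3  4  5  5  5  6  6
 E  0  1  2  3  3  4  5  5  5  6  7
 R  0  1  2  3  4  4  5  6  6  6  7
dp[13][10] = 7. One LCS (by backtracking along matches): DERRREE.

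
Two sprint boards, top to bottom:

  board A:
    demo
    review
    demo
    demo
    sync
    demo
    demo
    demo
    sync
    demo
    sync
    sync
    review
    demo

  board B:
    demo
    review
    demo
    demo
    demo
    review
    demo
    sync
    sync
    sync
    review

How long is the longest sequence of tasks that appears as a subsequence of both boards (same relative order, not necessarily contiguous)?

10

Match demo at board A[1]=board B[1], then review at board A[2]=board B[2], then demo at board A[3]=board B[3], then demo at board A[4]=board B[4], then demo at board A[6]=board B[5], then demo at board A[8]=board B[7], then sync at board A[9]=board B[8], then sync at board A[11]=board B[9], then sync at board A[12]=board B[10], then review at board A[13]=board B[11] — 10 tasks in the same relative order in both, and the DP table's final entry dp[14][11] is also 10, so no common subsequence is longer.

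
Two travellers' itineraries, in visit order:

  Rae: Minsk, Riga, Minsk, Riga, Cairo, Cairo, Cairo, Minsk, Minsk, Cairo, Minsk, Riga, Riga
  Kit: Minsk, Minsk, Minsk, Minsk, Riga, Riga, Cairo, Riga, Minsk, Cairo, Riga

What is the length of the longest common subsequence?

Match Minsk at Rae[1]=Kit[4], then Riga at Rae[2]=Kit[5], then Riga at Rae[4]=Kit[6], then Cairo at Rae[5]=Kit[7], then Minsk at Rae[9]=Kit[9], then Cairo at Rae[10]=Kit[10], then Riga at Rae[13]=Kit[11] — 7 stops in the same relative order in both. dp[13][11] = 7 confirms this is the maximum.

7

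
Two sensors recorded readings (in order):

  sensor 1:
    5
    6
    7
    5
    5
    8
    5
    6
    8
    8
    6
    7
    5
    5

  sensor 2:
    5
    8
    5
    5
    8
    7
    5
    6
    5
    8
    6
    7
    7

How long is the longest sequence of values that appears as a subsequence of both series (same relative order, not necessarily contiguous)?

Taking 5 (sensor 1 #1, sensor 2 #1); then 5 (sensor 1 #4, sensor 2 #3); then 5 (sensor 1 #5, sensor 2 #4); then 8 (sensor 1 #6, sensor 2 #5); then 5 (sensor 1 #7, sensor 2 #7); then 6 (sensor 1 #8, sensor 2 #8); then 8 (sensor 1 #10, sensor 2 #10); then 6 (sensor 1 #11, sensor 2 #11); then 7 (sensor 1 #12, sensor 2 #13) gives a common subsequence of length 9. The LCS DP gives dp[14][13] = 9, so this is optimal.

9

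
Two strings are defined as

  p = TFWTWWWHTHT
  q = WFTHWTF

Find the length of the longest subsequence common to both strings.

4

Taking F at p[2]=q[2], then T at p[4]=q[3], then W at p[7]=q[5], then T at p[9]=q[6] gives a common subsequence of length 4, and the DP table's final entry dp[11][7] is also 4, so no common subsequence is longer.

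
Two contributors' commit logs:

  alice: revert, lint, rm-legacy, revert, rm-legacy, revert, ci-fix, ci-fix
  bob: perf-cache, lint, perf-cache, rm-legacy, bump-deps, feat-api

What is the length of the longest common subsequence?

2

Match lint [2,2], rm-legacy [3,4] — 2 commits in the same relative order in both, and the DP table's final entry dp[8][6] is also 2, so no common subsequence is longer.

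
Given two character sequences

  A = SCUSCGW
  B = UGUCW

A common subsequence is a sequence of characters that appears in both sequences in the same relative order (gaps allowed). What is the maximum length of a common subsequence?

3

Pick U at A[3]=B[3], C at A[5]=B[4], W at A[7]=B[5]; all 3 characters appear in both, in order. Since dp[7][5] = 3, nothing longer is possible.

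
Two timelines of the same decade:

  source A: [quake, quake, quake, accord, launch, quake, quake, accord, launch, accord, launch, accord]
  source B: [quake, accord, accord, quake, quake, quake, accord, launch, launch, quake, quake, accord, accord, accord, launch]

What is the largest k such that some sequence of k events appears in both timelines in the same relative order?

10

Pick quake at source A[1]=source B[4], then quake at source A[2]=source B[5], then quake at source A[3]=source B[6], then accord at source A[4]=source B[7], then launch at source A[5]=source B[9], then quake at source A[6]=source B[10], then quake at source A[7]=source B[11], then accord at source A[8]=source B[13], then accord at source A[10]=source B[14], then launch at source A[11]=source B[15]; all 10 events appear in both, in order. Since dp[12][15] = 10, nothing longer is possible.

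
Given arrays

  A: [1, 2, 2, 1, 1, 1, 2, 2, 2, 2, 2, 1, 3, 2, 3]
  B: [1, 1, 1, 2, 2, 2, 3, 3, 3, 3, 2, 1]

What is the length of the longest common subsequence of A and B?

8

Match 1 at A[4]=B[1] → 1 at A[5]=B[2] → 1 at A[6]=B[3] → 2 at A[7]=B[4] → 2 at A[8]=B[5] → 2 at A[9]=B[6] → 2 at A[11]=B[11] → 1 at A[12]=B[12] — 8 values in the same relative order in both. dp[15][12] = 8 confirms this is the maximum.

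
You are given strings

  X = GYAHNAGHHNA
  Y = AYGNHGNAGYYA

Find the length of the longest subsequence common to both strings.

6

Pick G (X #1, Y #3); then H (X #4, Y #5); then N (X #5, Y #7); then A (X #6, Y #8); then G (X #7, Y #9); then A (X #11, Y #12); all 6 characters appear in both, in order. The LCS DP gives dp[11][12] = 6, so this is optimal.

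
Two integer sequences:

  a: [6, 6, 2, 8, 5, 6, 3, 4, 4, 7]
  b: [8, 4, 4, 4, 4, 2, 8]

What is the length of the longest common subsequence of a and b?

Let dp[i][j] be the LCS length of the first i values of a and the first j values of b. dp[i][j] = dp[i-1][j-1]+1 when the i-th and j-th values match, else max(dp[i-1][j], dp[i][j-1]).
    ·  8  4  4  4  4  2  8
 ·  0  0  0  0  0  0  0  0
 6  0  0  0  0  0  0  0  0
 6  0  0  0  0  0  0  0  0
 2  0  0  0  0  0  0  1  1
 8  0  1  1  1  1  1  1  2
 5  0  1  1  1  1  1  1  2
 6  0  1  1  1  1  1  1  2
 3  0  1  1  1  1  1  1  2
 4  0  1  2  2  2  2  2  2
 4  0  1  2  3  3  3  3  3
 7  0  1  2  3  3  3  3  3
dp[10][7] = 3. One LCS (by backtracking along matches): 8, 4, 4.

3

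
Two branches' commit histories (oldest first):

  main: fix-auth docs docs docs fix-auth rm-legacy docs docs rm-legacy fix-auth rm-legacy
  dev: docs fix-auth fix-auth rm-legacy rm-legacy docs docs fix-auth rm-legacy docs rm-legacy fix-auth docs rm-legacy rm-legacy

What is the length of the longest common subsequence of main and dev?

Taking fix-auth [1,3], then docs [3,6], then docs [4,7], then fix-auth [5,8], then rm-legacy [6,9], then docs [7,10], then docs [8,13], then rm-legacy [9,14], then rm-legacy [11,15] gives a common subsequence of length 9. dp[11][15] = 9 confirms this is the maximum.

9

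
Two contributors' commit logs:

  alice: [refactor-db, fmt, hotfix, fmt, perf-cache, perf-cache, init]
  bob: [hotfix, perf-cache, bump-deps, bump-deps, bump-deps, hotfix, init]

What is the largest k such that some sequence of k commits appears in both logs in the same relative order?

Pick hotfix at alice[3]=bob[1]; then perf-cache at alice[5]=bob[2]; then init at alice[7]=bob[7]; all 3 commits appear in both, in order, and the DP table's final entry dp[7][7] is also 3, so no common subsequence is longer.

3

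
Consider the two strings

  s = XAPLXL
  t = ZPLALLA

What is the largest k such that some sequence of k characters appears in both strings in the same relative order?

3

Taking A at s[2]=t[4] → L at s[4]=t[5] → L at s[6]=t[6] gives a common subsequence of length 3. The LCS DP gives dp[6][7] = 3, so this is optimal.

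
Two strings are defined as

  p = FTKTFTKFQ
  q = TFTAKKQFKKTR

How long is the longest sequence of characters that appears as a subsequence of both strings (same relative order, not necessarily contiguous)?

5

Taking F (p #1, q #2) → T (p #2, q #3) → K (p #3, q #6) → F (p #5, q #8) → T (p #6, q #11) gives a common subsequence of length 5. Since dp[9][12] = 5, nothing longer is possible.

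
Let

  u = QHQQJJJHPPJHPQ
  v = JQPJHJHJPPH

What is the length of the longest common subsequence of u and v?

Taking Q [1,2]; then H [2,5]; then J [5,6]; then J [7,8]; then P [9,9]; then P [10,10]; then H [12,11] gives a common subsequence of length 7. dp[14][11] = 7 confirms this is the maximum.

7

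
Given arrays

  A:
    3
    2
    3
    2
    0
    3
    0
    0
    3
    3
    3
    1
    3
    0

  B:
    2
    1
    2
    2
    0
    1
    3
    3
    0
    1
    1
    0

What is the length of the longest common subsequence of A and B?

7

Taking 2 [2,3] → 2 [4,4] → 0 [5,5] → 3 [6,8] → 0 [7,9] → 1 [12,11] → 0 [14,12] gives a common subsequence of length 7. The LCS DP gives dp[14][12] = 7, so this is optimal.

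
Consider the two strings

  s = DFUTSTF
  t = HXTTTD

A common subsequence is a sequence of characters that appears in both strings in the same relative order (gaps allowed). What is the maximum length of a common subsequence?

Taking T (s #4, t #4); then T (s #6, t #5) gives a common subsequence of length 2. Since dp[7][6] = 2, nothing longer is possible.

2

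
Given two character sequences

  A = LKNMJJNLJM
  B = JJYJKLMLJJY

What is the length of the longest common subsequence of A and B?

One common subsequence of length 4: L [1,6], M [4,7], J [5,9], J [6,10], and the DP table's final entry dp[10][11] is also 4, so no common subsequence is longer.

4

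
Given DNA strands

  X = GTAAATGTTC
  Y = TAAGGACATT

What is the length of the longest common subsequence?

Taking T (X #2, Y #1) → A (X #3, Y #3) → A (X #4, Y #6) → A (X #5, Y #8) → T (X #8, Y #9) → T (X #9, Y #10) gives a common subsequence of length 6, and the DP table's final entry dp[10][10] is also 6, so no common subsequence is longer.

6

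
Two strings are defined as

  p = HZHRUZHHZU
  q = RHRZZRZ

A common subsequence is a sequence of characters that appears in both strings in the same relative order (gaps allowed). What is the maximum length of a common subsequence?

4

Taking H [1,2]; then Z [2,5]; then R [4,6]; then Z [9,7] gives a common subsequence of length 4. dp[10][7] = 4 confirms this is the maximum.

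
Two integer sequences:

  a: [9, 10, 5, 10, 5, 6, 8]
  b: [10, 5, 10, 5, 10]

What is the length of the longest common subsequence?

Let dp[i][j] be the LCS length of the first i values of a and the first j values of b. dp[i][j] = dp[i-1][j-1]+1 when the i-th and j-th values match, else max(dp[i-1][j], dp[i][j-1]).
    · 10  5 10  5 10
 ·  0  0  0  0  0  0
 9  0  0  0  0  0  0
10  0  1  1  1  1  1
 5  0  1  2  2  2  2
10  0  1  2  3  3  3
 5  0  1  2  3  4  4
 6  0  1  2  3  4  4
 8  0  1  2  3  4  4
dp[7][5] = 4. One LCS (by backtracking along matches): 10, 5, 10, 5.

4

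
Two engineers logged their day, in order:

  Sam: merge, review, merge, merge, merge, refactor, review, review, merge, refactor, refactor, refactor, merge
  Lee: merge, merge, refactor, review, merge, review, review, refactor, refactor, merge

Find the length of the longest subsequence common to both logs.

8

Pick merge at Sam[1]=Lee[2]; then review at Sam[2]=Lee[4]; then merge at Sam[5]=Lee[5]; then review at Sam[7]=Lee[6]; then review at Sam[8]=Lee[7]; then refactor at Sam[11]=Lee[8]; then refactor at Sam[12]=Lee[9]; then merge at Sam[13]=Lee[10]; all 8 tasks appear in both, in order. The LCS DP gives dp[13][10] = 8, so this is optimal.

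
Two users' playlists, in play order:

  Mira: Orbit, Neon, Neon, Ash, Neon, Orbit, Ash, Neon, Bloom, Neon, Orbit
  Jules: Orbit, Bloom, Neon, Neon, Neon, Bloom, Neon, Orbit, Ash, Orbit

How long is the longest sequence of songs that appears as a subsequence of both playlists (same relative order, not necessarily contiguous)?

7

Pick Orbit [1,1] → Neon [2,4] → Neon [3,5] → Neon [5,7] → Orbit [6,8] → Ash [7,9] → Orbit [11,10]; all 7 songs appear in both, in order. The LCS DP gives dp[11][10] = 7, so this is optimal.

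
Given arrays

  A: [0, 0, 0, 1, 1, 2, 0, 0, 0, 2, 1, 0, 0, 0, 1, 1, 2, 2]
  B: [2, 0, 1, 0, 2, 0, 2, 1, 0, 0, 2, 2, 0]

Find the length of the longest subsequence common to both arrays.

Taking 0 (A #1, B #2) → 0 (A #3, B #4) → 2 (A #6, B #5) → 0 (A #9, B #6) → 2 (A #10, B #7) → 1 (A #11, B #8) → 0 (A #13, B #9) → 0 (A #14, B #10) → 2 (A #17, B #11) → 2 (A #18, B #12) gives a common subsequence of length 10. dp[18][13] = 10 confirms this is the maximum.

10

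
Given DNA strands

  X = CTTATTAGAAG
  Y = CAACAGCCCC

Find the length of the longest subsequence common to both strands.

5

Let dp[i][j] be the LCS length of the first i bases of X and the first j bases of Y. dp[i][j] = dp[i-1][j-1]+1 when the i-th and j-th bases match, else max(dp[i-1][j], dp[i][j-1]).
    ·  C  A  A  C  A  G  C  C  C  C
 ·  0  0  0  0  0  0  0  0  0  0  0
 C  0  1  1  1  1  1  1  1  1  1  1
 T  0  1  1  1  1  1  1  1  1  1  1
 T  0  1  1  1  1  1  1  1  1  1  1
 A  0  1  2  2  2  2  2  2  2  2  2
 T  0  1  2  2  2  2  2  2  2  2  2
 T  0  1  2  2  2  2  2  2  2  2  2
 A  0  1  2  3  3  3  3  3  3  3  3
 G  0  1  2  3  3  3  4  4  4  4  4
 A  0  1  2  3  3  4  4  4  4  4  4
 A  0  1  2  3  3  4  4  4  4  4  4
 G  0  1  2  3  3  4  5  5  5  5  5
dp[11][10] = 5. One LCS (by backtracking along matches): CAAAG.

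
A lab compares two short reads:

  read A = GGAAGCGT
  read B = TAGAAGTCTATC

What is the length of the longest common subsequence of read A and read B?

6

One common subsequence of length 6: G [2,3]; then A [3,4]; then A [4,5]; then G [5,6]; then C [6,8]; then T [8,11]. dp[8][12] = 6 confirms this is the maximum.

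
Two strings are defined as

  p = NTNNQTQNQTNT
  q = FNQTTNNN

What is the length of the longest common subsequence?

One common subsequence of length 5: N [1,2], then T [2,5], then N [4,6], then N [8,7], then N [11,8], and the DP table's final entry dp[12][8] is also 5, so no common subsequence is longer.

5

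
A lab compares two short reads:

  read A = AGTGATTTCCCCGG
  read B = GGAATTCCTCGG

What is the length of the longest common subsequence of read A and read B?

10

Taking G [2,1], G [4,2], A [5,4], T [7,5], T [8,6], C [9,7], C [10,8], C [12,10], G [13,11], G [14,12] gives a common subsequence of length 10. dp[14][12] = 10 confirms this is the maximum.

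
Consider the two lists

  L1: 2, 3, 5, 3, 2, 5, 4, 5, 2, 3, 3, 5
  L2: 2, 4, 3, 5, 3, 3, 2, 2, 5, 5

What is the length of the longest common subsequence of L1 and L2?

Let dp[i][j] be the LCS length of the first i values of L1 and the first j values of L2. dp[i][j] = dp[i-1][j-1]+1 when the i-th and j-th values match, else max(dp[i-1][j], dp[i][j-1]).
    ·  2  4  3  5  3  3  2  2  5  5
 ·  0  0  0  0  0  0  0  0  0  0  0
 2  0  1  1  1  1  1  1  1  1  1  1
 3  0  1  1  2  2  2  2  2  2  2  2
 5  0  1  1  2  3  3  3  3  3  3  3
 3  0  1  1  2  3  4  4  4  4  4  4
 2  0  1  1  2  3  4  4  5  5  5  5
 5  0  1  1  2  3  4  4  5  5  6  6
 4  0  1  2  2  3  4  4  5  5  6  6
 5  0  1  2  2  3  4  4  5  5  6  7
 2  0  1  2  2  3  4  4  5  6  6  7
 3  0  1  2  3  3  4  5  5  6  6  7
 3  0  1  2  3  3  4  5  5  6  6  7
 5  0  1  2  3  4  4  5  5  6  7  7
dp[12][10] = 7. One LCS (by backtracking along matches): 2, 3, 5, 3, 2, 5, 5.

7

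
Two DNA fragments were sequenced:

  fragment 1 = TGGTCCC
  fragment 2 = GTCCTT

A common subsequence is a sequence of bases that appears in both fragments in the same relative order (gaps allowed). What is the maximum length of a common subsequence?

Pick G at fragment 1[3]=fragment 2[1], then T at fragment 1[4]=fragment 2[2], then C at fragment 1[5]=fragment 2[3], then C at fragment 1[6]=fragment 2[4]; all 4 bases appear in both, in order. The LCS DP gives dp[7][6] = 4, so this is optimal.

4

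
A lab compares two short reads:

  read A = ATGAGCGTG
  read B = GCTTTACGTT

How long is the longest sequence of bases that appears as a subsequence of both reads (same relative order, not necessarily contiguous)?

Let dp[i][j] be the LCS length of the first i bases of read A and the first j bases of read B. dp[i][j] = dp[i-1][j-1]+1 when the i-th and j-th bases match, else max(dp[i-1][j], dp[i][j-1]).
    ·  G  C  T  T  T  A  C  G  T  T
 ·  0  0  0  0  0  0  0  0  0  0  0
 A  0  0  0  0  0  0  1  1  1  1  1
 T  0  0  0  1  1  1  1  1  1  2  2
 G  0  1  1  1  1  1  1  1  2  2  2
 A  0  1  1  1  1  1  2  2  2  2  2
 G  0  1  1  1  1  1  2  2  3  3  3
 C  0  1  2  2  2  2  2  3  3  3  3
 G  0  1  2  2  2  2  2  3  4  4  4
 T  0  1  2  3  3  3  3  3  4  5  5
 G  0  1  2  3  3  3  3  3  4  5  5
dp[9][10] = 5. One LCS (by backtracking along matches): TACGT.

5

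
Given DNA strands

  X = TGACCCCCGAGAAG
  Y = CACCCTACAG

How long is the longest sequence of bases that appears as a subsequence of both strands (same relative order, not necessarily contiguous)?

Pick A [3,2], then C [4,3], then C [5,4], then C [6,5], then C [8,8], then A [13,9], then G [14,10]; all 7 bases appear in both, in order. Since dp[14][10] = 7, nothing longer is possible.

7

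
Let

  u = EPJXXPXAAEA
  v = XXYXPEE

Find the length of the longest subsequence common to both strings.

Let dp[i][j] be the LCS length of the first i characters of u and the first j characters of v. dp[i][j] = dp[i-1][j-1]+1 when the i-th and j-th characters match, else max(dp[i-1][j], dp[i][j-1]).
    ·  X  X  Y  X  P  E  E
 ·  0  0  0  0  0  0  0  0
 E  0  0  0  0  0  0  1  1
 P  0  0  0  0  0  1  1  1
 J  0  0  0  0  0  1  1  1
 X  0  1  1  1  1  1  1  1
 X  0  1  2  2  2  2  2  2
 P  0  1  2  2  2  3  3  3
 X  0  1  2  2  3  3  3  3
 A  0  1  2  2  3  3  3  3
 A  0  1  2  2  3  3  3  3
 E  0  1  2  2  3  3  4  4
 A  0  1  2  2  3  3  4  4
dp[11][7] = 4. One LCS (by backtracking along matches): XXPE.

4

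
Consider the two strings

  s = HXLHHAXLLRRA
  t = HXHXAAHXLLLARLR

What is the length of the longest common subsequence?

9

Pick H at s[1]=t[1], X at s[2]=t[2], H at s[4]=t[3], H at s[5]=t[7], X at s[7]=t[8], L at s[8]=t[10], L at s[9]=t[11], R at s[10]=t[13], R at s[11]=t[15]; all 9 characters appear in both, in order. dp[12][15] = 9 confirms this is the maximum.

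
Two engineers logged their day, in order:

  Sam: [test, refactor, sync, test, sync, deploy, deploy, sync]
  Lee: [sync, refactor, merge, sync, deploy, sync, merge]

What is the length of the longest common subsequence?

Pick refactor at Sam[2]=Lee[2], then sync at Sam[5]=Lee[4], then deploy at Sam[7]=Lee[5], then sync at Sam[8]=Lee[6]; all 4 tasks appear in both, in order. dp[8][7] = 4 confirms this is the maximum.

4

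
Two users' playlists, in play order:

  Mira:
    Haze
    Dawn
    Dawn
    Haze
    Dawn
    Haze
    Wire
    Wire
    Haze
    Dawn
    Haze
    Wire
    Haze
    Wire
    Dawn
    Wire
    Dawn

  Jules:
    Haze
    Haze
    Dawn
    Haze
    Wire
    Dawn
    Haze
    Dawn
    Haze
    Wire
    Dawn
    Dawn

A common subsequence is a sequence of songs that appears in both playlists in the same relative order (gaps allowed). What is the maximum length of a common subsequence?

Match Haze at Mira[1]=Jules[1]; then Haze at Mira[4]=Jules[2]; then Dawn at Mira[5]=Jules[3]; then Haze at Mira[6]=Jules[4]; then Wire at Mira[7]=Jules[5]; then Haze at Mira[9]=Jules[7]; then Dawn at Mira[10]=Jules[8]; then Haze at Mira[13]=Jules[9]; then Wire at Mira[14]=Jules[10]; then Dawn at Mira[15]=Jules[11]; then Dawn at Mira[17]=Jules[12] — 11 songs in the same relative order in both, and the DP table's final entry dp[17][12] is also 11, so no common subsequence is longer.

11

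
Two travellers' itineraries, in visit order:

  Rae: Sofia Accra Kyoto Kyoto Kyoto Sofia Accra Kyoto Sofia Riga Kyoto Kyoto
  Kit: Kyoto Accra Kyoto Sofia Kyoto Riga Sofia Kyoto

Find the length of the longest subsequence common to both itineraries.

One common subsequence of length 6: Accra at Rae[2]=Kit[2] → Kyoto at Rae[5]=Kit[3] → Sofia at Rae[6]=Kit[4] → Kyoto at Rae[8]=Kit[5] → Sofia at Rae[9]=Kit[7] → Kyoto at Rae[12]=Kit[8]. dp[12][8] = 6 confirms this is the maximum.

6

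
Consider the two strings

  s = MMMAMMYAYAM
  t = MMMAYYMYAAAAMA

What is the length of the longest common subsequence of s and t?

One common subsequence of length 9: M [1,1]; then M [2,2]; then M [3,3]; then A [4,4]; then M [6,7]; then Y [7,8]; then A [8,11]; then A [10,12]; then M [11,13]. Since dp[11][14] = 9, nothing longer is possible.

9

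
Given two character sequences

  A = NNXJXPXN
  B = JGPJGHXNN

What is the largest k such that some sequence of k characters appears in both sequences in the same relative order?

Match J at A[4]=B[1]; then P at A[6]=B[3]; then X at A[7]=B[7]; then N at A[8]=B[9] — 4 characters in the same relative order in both. Since dp[8][9] = 4, nothing longer is possible.

4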